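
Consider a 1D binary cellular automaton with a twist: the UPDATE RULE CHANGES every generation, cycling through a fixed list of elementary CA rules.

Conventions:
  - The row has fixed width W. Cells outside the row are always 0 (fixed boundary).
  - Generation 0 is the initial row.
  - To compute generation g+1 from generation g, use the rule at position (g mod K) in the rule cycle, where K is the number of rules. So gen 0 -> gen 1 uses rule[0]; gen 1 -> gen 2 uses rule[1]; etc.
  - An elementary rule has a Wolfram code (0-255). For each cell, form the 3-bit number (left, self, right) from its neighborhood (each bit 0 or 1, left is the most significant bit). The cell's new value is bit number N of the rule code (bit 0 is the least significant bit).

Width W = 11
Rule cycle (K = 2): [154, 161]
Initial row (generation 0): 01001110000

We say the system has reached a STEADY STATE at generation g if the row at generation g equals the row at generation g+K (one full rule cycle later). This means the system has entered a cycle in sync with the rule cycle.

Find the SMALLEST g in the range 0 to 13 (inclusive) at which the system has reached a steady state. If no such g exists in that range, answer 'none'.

Answer: 8

Derivation:
Gen 0: 01001110000
Gen 1 (rule 154): 10111101000
Gen 2 (rule 161): 01011010011
Gen 3 (rule 154): 10010001110
Gen 4 (rule 161): 00000100100
Gen 5 (rule 154): 00001011010
Gen 6 (rule 161): 11100100100
Gen 7 (rule 154): 11011011010
Gen 8 (rule 161): 00100100100
Gen 9 (rule 154): 01011011010
Gen 10 (rule 161): 00100100100
Gen 11 (rule 154): 01011011010
Gen 12 (rule 161): 00100100100
Gen 13 (rule 154): 01011011010
Gen 14 (rule 161): 00100100100
Gen 15 (rule 154): 01011011010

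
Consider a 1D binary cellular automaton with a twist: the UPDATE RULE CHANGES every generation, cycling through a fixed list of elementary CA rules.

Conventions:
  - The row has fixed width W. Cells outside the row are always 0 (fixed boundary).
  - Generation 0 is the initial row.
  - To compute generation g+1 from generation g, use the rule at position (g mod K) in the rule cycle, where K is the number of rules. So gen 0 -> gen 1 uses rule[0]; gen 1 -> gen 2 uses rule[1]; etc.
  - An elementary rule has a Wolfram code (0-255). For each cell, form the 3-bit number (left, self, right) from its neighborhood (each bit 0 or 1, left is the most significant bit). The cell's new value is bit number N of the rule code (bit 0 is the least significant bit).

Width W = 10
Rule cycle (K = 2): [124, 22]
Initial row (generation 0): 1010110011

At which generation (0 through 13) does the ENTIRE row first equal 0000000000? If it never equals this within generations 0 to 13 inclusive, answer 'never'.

Answer: 2

Derivation:
Gen 0: 1010110011
Gen 1 (rule 124): 1111111011
Gen 2 (rule 22): 0000000000
Gen 3 (rule 124): 0000000000
Gen 4 (rule 22): 0000000000
Gen 5 (rule 124): 0000000000
Gen 6 (rule 22): 0000000000
Gen 7 (rule 124): 0000000000
Gen 8 (rule 22): 0000000000
Gen 9 (rule 124): 0000000000
Gen 10 (rule 22): 0000000000
Gen 11 (rule 124): 0000000000
Gen 12 (rule 22): 0000000000
Gen 13 (rule 124): 0000000000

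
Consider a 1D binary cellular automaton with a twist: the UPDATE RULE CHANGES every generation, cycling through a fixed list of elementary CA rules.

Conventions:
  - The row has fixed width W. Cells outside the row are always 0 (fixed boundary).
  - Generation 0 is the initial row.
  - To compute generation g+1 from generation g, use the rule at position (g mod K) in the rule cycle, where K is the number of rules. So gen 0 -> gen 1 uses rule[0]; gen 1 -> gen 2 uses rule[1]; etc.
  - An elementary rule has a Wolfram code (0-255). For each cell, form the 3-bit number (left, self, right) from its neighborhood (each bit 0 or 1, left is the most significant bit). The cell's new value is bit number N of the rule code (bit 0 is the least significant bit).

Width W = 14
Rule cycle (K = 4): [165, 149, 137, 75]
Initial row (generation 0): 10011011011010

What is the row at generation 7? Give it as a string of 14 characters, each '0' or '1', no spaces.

Gen 0: 10011011011010
Gen 1 (rule 165): 10000100100110
Gen 2 (rule 149): 11110110110001
Gen 3 (rule 137): 11100100100100
Gen 4 (rule 75): 10101001001001
Gen 5 (rule 165): 11111001001001
Gen 6 (rule 149): 01110101101101
Gen 7 (rule 137): 01100001001000

Answer: 01100001001000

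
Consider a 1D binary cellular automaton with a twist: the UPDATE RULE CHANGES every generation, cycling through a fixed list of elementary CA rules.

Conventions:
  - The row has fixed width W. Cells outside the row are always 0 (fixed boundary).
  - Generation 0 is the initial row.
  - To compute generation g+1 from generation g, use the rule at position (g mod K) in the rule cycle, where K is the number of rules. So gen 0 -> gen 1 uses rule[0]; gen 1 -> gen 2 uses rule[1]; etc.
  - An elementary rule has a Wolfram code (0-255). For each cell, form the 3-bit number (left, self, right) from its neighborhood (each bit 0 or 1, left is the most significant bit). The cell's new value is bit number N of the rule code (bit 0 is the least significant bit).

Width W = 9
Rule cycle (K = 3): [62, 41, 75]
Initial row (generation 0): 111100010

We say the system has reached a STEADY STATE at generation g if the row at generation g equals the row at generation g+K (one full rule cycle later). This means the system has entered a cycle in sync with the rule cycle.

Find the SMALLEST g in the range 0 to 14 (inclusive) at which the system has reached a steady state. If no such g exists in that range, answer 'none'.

Answer: 9

Derivation:
Gen 0: 111100010
Gen 1 (rule 62): 100010111
Gen 2 (rule 41): 001001100
Gen 3 (rule 75): 110011101
Gen 4 (rule 62): 101110011
Gen 5 (rule 41): 011000010
Gen 6 (rule 75): 111011100
Gen 7 (rule 62): 100110010
Gen 8 (rule 41): 000100000
Gen 9 (rule 75): 111001111
Gen 10 (rule 62): 100111000
Gen 11 (rule 41): 000100011
Gen 12 (rule 75): 111001111
Gen 13 (rule 62): 100111000
Gen 14 (rule 41): 000100011
Gen 15 (rule 75): 111001111
Gen 16 (rule 62): 100111000
Gen 17 (rule 41): 000100011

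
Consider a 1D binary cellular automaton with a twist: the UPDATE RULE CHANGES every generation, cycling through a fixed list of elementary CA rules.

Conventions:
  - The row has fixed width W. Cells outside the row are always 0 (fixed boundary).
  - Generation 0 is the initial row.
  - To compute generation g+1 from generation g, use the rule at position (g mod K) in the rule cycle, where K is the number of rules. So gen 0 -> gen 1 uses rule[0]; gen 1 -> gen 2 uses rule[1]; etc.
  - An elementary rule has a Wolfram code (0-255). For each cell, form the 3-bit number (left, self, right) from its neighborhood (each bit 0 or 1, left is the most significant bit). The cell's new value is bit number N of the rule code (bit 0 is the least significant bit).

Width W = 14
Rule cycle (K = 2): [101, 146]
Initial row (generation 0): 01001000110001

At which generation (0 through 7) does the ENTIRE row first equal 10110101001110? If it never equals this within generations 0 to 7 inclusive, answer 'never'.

Answer: never

Derivation:
Gen 0: 01001000110001
Gen 1 (rule 101): 01001010010101
Gen 2 (rule 146): 10110001100000
Gen 3 (rule 101): 11010100101111
Gen 4 (rule 146): 00000011000110
Gen 5 (rule 101): 11111001010010
Gen 6 (rule 146): 01110110001101
Gen 7 (rule 101): 00011010100111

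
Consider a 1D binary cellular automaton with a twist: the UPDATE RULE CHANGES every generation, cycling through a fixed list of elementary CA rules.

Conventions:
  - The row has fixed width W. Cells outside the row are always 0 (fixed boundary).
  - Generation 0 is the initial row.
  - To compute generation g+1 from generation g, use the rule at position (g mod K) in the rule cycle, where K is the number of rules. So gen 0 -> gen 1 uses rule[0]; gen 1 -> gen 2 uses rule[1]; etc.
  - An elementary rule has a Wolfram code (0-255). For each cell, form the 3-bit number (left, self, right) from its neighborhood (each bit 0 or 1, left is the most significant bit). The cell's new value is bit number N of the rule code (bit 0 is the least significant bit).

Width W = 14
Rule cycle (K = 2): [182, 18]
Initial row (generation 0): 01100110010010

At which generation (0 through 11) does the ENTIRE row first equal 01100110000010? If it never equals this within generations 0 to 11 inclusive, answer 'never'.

Gen 0: 01100110010010
Gen 1 (rule 182): 10011001111111
Gen 2 (rule 18): 01100110000000
Gen 3 (rule 182): 10011001000000
Gen 4 (rule 18): 01100110100000
Gen 5 (rule 182): 10011001110000
Gen 6 (rule 18): 01100110001000
Gen 7 (rule 182): 10011001011100
Gen 8 (rule 18): 01100110000010
Gen 9 (rule 182): 10011001000111
Gen 10 (rule 18): 01100110101000
Gen 11 (rule 182): 10011001111100

Answer: 8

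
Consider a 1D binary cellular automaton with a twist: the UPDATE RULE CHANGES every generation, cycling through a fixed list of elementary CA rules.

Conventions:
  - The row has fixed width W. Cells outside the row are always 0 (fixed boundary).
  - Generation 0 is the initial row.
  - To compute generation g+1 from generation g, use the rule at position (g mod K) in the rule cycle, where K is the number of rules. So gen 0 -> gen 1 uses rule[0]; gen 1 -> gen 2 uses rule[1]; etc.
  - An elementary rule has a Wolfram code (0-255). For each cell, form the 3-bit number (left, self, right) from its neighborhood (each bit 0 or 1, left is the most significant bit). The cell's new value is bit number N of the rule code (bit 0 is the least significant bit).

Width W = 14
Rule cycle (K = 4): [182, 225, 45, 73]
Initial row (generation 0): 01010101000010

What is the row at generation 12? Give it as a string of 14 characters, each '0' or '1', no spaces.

Gen 0: 01010101000010
Gen 1 (rule 182): 11111111100111
Gen 2 (rule 225): 01111111100011
Gen 3 (rule 45): 01000000001010
Gen 4 (rule 73): 00011111100000
Gen 5 (rule 182): 00101111010000
Gen 6 (rule 225): 10010111100111
Gen 7 (rule 45): 10011100000100
Gen 8 (rule 73): 00010101110001
Gen 9 (rule 182): 00111110101011
Gen 10 (rule 225): 10011111010101
Gen 11 (rule 45): 10010000111111
Gen 12 (rule 73): 00000110100001

Answer: 00000110100001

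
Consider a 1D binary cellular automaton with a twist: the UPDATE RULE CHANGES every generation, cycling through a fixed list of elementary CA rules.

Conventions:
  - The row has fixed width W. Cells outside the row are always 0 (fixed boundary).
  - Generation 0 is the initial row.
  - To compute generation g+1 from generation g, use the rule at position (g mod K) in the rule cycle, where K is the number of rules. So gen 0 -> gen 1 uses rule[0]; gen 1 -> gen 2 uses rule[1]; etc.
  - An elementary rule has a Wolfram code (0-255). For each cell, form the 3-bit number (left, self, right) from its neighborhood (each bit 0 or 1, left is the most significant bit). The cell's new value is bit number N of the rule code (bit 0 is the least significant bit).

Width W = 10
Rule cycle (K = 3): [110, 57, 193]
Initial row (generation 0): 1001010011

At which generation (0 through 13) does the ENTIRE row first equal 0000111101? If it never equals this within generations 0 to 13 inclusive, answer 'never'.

Answer: 10

Derivation:
Gen 0: 1001010011
Gen 1 (rule 110): 1011110111
Gen 2 (rule 57): 0110001100
Gen 3 (rule 193): 0010100101
Gen 4 (rule 110): 0111101111
Gen 5 (rule 57): 0100011000
Gen 6 (rule 193): 0001001011
Gen 7 (rule 110): 0011011111
Gen 8 (rule 57): 1010110000
Gen 9 (rule 193): 0000010111
Gen 10 (rule 110): 0000111101
Gen 11 (rule 57): 1110100010
Gen 12 (rule 193): 0110001000
Gen 13 (rule 110): 1110011000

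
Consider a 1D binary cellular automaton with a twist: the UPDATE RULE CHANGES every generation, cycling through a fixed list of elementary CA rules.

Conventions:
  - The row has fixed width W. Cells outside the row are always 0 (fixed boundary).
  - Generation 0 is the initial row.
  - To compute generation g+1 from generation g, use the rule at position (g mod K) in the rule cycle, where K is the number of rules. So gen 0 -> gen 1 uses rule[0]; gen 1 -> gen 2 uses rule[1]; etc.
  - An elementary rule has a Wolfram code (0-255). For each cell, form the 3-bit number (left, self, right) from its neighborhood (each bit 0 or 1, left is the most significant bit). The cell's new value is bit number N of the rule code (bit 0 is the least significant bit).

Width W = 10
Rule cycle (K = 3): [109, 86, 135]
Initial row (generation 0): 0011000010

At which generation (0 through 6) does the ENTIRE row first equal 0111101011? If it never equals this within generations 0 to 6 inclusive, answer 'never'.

Gen 0: 0011000010
Gen 1 (rule 109): 1011011010
Gen 2 (rule 86): 1001001011
Gen 3 (rule 135): 1011011000
Gen 4 (rule 109): 1111111011
Gen 5 (rule 86): 0000001001
Gen 6 (rule 135): 1111111011

Answer: never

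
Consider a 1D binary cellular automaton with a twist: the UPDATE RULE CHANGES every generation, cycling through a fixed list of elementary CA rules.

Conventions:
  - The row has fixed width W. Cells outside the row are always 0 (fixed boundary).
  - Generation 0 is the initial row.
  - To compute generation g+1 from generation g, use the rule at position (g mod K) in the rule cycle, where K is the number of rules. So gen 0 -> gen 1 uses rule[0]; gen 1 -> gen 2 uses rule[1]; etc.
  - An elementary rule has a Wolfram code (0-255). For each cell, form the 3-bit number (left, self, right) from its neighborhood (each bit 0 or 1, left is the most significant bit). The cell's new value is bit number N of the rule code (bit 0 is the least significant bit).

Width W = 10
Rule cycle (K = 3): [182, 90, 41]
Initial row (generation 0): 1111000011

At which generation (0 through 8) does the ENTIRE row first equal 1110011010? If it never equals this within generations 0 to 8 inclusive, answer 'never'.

Gen 0: 1111000011
Gen 1 (rule 182): 0110100100
Gen 2 (rule 90): 1110011010
Gen 3 (rule 41): 1000010100
Gen 4 (rule 182): 1100111110
Gen 5 (rule 90): 1111100011
Gen 6 (rule 41): 1000001010
Gen 7 (rule 182): 1100011111
Gen 8 (rule 90): 1110110001

Answer: 2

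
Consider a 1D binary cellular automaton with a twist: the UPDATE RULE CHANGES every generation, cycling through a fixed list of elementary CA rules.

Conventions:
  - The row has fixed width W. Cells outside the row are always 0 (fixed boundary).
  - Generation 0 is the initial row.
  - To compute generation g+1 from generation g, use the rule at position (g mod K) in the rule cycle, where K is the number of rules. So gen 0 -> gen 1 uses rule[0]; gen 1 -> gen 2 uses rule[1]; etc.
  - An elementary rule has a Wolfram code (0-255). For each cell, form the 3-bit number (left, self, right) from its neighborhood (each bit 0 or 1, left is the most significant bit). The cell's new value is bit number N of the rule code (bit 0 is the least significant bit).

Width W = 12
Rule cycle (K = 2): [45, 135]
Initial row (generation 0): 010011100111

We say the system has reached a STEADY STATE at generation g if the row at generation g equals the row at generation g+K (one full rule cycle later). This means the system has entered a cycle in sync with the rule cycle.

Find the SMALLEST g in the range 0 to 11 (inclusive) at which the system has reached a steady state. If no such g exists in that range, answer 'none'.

Answer: none

Derivation:
Gen 0: 010011100111
Gen 1 (rule 45): 010010000100
Gen 2 (rule 135): 110110111101
Gen 3 (rule 45): 101101100011
Gen 4 (rule 135): 100000001100
Gen 5 (rule 45): 101111101001
Gen 6 (rule 135): 100111001011
Gen 7 (rule 45): 100100001110
Gen 8 (rule 135): 101101110100
Gen 9 (rule 45): 111011001101
Gen 10 (rule 135): 010000010001
Gen 11 (rule 45): 010111010101
Gen 12 (rule 135): 110010010101
Gen 13 (rule 45): 100010011111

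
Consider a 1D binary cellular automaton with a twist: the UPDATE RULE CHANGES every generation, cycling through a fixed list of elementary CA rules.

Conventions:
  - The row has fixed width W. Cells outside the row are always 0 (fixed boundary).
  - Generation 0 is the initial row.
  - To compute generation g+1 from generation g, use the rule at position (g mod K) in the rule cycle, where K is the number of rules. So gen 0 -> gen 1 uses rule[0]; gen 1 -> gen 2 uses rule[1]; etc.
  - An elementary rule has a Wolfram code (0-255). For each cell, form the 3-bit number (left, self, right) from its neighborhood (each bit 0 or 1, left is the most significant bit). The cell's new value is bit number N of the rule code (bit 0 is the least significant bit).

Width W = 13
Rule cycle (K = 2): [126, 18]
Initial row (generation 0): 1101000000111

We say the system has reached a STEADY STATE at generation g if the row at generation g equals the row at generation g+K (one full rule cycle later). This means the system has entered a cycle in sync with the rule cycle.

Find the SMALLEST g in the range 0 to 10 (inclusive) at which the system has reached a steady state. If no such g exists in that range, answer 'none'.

Gen 0: 1101000000111
Gen 1 (rule 126): 1111100001101
Gen 2 (rule 18): 0000010010000
Gen 3 (rule 126): 0000111111000
Gen 4 (rule 18): 0001000000100
Gen 5 (rule 126): 0011100001110
Gen 6 (rule 18): 0100010010001
Gen 7 (rule 126): 1110111111011
Gen 8 (rule 18): 0000000000000
Gen 9 (rule 126): 0000000000000
Gen 10 (rule 18): 0000000000000
Gen 11 (rule 126): 0000000000000
Gen 12 (rule 18): 0000000000000

Answer: 8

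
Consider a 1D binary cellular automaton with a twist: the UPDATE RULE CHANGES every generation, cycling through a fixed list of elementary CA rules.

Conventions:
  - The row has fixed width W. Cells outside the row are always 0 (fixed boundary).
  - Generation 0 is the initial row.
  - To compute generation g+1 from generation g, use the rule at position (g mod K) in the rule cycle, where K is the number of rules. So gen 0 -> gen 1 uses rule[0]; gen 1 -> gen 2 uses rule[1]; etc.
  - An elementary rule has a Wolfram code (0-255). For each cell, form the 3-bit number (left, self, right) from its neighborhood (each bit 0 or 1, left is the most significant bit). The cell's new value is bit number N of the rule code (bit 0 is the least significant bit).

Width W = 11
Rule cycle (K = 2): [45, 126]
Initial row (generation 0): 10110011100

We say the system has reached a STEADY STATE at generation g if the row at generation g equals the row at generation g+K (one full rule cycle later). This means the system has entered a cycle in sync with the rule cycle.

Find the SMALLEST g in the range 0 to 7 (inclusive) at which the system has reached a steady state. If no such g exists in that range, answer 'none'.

Gen 0: 10110011100
Gen 1 (rule 45): 11100010001
Gen 2 (rule 126): 10110111011
Gen 3 (rule 45): 11101100110
Gen 4 (rule 126): 10111111111
Gen 5 (rule 45): 11100000000
Gen 6 (rule 126): 10110000000
Gen 7 (rule 45): 11100111111
Gen 8 (rule 126): 10111100001
Gen 9 (rule 45): 11100001101

Answer: none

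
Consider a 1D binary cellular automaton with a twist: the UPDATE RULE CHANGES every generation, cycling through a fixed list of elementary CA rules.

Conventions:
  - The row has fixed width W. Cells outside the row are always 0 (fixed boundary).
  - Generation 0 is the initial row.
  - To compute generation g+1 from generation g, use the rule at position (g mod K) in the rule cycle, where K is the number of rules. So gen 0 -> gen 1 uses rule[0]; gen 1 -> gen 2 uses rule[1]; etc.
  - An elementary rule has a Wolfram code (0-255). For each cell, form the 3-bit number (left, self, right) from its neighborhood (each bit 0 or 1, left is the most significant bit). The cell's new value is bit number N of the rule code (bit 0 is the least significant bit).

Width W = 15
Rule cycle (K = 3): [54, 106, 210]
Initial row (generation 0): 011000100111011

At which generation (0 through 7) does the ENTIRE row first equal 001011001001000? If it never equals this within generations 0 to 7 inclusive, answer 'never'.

Gen 0: 011000100111011
Gen 1 (rule 54): 100101111000100
Gen 2 (rule 106): 001011001001000
Gen 3 (rule 210): 010001110110100
Gen 4 (rule 54): 111010001001110
Gen 5 (rule 106): 101100010011010
Gen 6 (rule 210): 000110101101001
Gen 7 (rule 54): 001001110011111

Answer: 2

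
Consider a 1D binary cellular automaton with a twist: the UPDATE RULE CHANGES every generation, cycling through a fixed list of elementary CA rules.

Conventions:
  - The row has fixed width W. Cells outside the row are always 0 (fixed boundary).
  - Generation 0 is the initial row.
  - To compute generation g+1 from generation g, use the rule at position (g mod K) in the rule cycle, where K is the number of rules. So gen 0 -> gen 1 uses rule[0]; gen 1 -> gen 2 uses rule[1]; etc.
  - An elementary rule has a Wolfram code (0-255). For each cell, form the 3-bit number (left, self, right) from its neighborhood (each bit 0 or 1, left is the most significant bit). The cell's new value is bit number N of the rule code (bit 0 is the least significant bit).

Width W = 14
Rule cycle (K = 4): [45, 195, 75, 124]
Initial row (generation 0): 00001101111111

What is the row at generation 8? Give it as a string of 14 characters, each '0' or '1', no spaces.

Gen 0: 00001101111111
Gen 1 (rule 45): 11101011000000
Gen 2 (rule 195): 01100001011111
Gen 3 (rule 75): 11101110010001
Gen 4 (rule 124): 10111011011001
Gen 5 (rule 45): 11100110110001
Gen 6 (rule 195): 01101010010110
Gen 7 (rule 75): 11100000100110
Gen 8 (rule 124): 10110000110111

Answer: 10110000110111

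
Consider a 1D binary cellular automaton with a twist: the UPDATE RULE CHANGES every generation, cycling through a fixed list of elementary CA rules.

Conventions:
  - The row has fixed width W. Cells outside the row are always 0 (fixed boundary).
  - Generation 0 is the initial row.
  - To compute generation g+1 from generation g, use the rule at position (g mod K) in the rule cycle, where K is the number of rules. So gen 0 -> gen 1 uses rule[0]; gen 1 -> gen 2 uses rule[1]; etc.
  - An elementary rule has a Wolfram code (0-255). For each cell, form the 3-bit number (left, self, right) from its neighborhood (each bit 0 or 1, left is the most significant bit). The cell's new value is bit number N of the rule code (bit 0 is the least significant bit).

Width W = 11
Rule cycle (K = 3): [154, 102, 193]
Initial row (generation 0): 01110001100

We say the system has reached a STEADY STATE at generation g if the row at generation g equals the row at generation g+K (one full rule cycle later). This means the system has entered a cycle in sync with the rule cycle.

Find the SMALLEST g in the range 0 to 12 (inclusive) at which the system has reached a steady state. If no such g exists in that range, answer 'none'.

Gen 0: 01110001100
Gen 1 (rule 154): 11101011010
Gen 2 (rule 102): 00111101110
Gen 3 (rule 193): 10011100110
Gen 4 (rule 154): 01111011101
Gen 5 (rule 102): 10001100111
Gen 6 (rule 193): 00100100011
Gen 7 (rule 154): 01011010110
Gen 8 (rule 102): 11101111010
Gen 9 (rule 193): 01100111000
Gen 10 (rule 154): 11011110100
Gen 11 (rule 102): 01100011100
Gen 12 (rule 193): 00101001101
Gen 13 (rule 154): 01000111000
Gen 14 (rule 102): 11001001000
Gen 15 (rule 193): 01000000011

Answer: none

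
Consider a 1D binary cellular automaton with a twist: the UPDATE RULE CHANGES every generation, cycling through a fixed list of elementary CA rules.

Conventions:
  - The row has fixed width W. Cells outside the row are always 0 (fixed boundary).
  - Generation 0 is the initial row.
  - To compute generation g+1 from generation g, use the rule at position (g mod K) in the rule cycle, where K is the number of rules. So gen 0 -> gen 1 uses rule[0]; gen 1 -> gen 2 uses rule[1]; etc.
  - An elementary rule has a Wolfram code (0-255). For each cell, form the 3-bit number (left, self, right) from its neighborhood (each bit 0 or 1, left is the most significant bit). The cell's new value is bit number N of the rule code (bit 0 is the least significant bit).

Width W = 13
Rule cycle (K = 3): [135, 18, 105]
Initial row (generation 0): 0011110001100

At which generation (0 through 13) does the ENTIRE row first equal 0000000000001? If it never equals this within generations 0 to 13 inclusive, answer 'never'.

Gen 0: 0011110001100
Gen 1 (rule 135): 1101100110001
Gen 2 (rule 18): 0000011001010
Gen 3 (rule 105): 1111011000100
Gen 4 (rule 135): 0110000011101
Gen 5 (rule 18): 1001000100000
Gen 6 (rule 105): 0000010001111
Gen 7 (rule 135): 1111110110110
Gen 8 (rule 18): 0000000000001
Gen 9 (rule 105): 1111111111100
Gen 10 (rule 135): 0111111111001
Gen 11 (rule 18): 1000000000110
Gen 12 (rule 105): 0011111110110
Gen 13 (rule 135): 1101111100000

Answer: 8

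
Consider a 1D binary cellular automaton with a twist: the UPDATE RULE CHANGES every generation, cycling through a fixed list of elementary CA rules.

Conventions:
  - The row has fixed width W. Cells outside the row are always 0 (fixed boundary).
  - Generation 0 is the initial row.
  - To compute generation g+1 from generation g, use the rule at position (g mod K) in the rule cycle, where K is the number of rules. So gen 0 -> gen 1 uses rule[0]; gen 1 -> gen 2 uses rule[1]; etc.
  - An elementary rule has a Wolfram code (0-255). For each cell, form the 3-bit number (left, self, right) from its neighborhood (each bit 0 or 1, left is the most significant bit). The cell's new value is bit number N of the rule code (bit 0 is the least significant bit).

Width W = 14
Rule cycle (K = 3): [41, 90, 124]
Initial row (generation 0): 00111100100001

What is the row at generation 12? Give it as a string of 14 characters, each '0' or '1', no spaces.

Answer: 11110001110001

Derivation:
Gen 0: 00111100100001
Gen 1 (rule 41): 10100000001100
Gen 2 (rule 90): 00010000011110
Gen 3 (rule 124): 00011000010011
Gen 4 (rule 41): 11010011000010
Gen 5 (rule 90): 11001111100101
Gen 6 (rule 124): 11101000110111
Gen 7 (rule 41): 10010010101100
Gen 8 (rule 90): 01101100001110
Gen 9 (rule 124): 01111110001011
Gen 10 (rule 41): 01000000100110
Gen 11 (rule 90): 10100001011111
Gen 12 (rule 124): 11110001110001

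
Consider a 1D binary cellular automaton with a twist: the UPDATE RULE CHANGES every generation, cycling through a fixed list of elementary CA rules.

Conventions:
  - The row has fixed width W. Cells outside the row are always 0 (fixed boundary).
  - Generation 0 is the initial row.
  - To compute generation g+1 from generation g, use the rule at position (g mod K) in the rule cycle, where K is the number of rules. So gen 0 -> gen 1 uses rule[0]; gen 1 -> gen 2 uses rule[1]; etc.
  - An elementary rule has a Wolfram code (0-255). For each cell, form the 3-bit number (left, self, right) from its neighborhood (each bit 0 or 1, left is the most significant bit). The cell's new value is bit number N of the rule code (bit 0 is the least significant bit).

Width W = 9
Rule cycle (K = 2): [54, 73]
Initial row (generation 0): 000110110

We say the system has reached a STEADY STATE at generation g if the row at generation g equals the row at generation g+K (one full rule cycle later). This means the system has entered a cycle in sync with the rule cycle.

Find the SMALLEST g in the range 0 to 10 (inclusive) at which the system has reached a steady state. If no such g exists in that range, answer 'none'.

Gen 0: 000110110
Gen 1 (rule 54): 001001001
Gen 2 (rule 73): 100000000
Gen 3 (rule 54): 110000000
Gen 4 (rule 73): 110111111
Gen 5 (rule 54): 001000000
Gen 6 (rule 73): 100011111
Gen 7 (rule 54): 110100000
Gen 8 (rule 73): 110001111
Gen 9 (rule 54): 001010000
Gen 10 (rule 73): 100000111
Gen 11 (rule 54): 110001000
Gen 12 (rule 73): 110100011

Answer: none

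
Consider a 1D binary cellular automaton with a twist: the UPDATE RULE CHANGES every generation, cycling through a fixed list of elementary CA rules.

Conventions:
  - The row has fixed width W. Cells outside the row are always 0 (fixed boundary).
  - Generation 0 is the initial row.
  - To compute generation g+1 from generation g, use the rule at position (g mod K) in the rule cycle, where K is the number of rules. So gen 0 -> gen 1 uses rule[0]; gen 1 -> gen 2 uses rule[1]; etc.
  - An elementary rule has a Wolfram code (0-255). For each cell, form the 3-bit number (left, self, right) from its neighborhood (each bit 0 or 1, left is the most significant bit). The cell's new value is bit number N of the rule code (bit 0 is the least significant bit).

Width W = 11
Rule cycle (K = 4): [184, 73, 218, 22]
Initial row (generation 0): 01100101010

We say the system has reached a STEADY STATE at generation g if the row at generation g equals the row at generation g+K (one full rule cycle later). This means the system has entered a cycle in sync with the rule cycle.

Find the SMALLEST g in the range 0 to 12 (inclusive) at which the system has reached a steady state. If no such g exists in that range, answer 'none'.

Gen 0: 01100101010
Gen 1 (rule 184): 01010010101
Gen 2 (rule 73): 00000000000
Gen 3 (rule 218): 00000000000
Gen 4 (rule 22): 00000000000
Gen 5 (rule 184): 00000000000
Gen 6 (rule 73): 11111111111
Gen 7 (rule 218): 11111111111
Gen 8 (rule 22): 00000000000
Gen 9 (rule 184): 00000000000
Gen 10 (rule 73): 11111111111
Gen 11 (rule 218): 11111111111
Gen 12 (rule 22): 00000000000
Gen 13 (rule 184): 00000000000
Gen 14 (rule 73): 11111111111
Gen 15 (rule 218): 11111111111
Gen 16 (rule 22): 00000000000

Answer: 4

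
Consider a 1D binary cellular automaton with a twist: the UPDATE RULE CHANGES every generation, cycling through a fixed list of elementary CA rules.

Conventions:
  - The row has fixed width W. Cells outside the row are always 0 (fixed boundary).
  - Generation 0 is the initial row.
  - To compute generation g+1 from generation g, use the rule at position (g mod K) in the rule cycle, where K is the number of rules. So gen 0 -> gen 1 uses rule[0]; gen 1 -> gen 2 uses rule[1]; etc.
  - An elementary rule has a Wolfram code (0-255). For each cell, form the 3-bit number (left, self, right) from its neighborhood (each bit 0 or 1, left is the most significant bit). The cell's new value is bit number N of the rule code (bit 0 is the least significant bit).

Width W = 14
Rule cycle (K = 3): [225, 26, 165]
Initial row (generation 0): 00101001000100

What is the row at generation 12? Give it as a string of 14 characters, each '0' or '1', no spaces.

Gen 0: 00101001000100
Gen 1 (rule 225): 10010000010001
Gen 2 (rule 26): 01101000101010
Gen 3 (rule 165): 00011010111110
Gen 4 (rule 225): 11001101011110
Gen 5 (rule 26): 10111000010001
Gen 6 (rule 165): 11010011010101
Gen 7 (rule 225): 01100001101010
Gen 8 (rule 26): 11010011000001
Gen 9 (rule 165): 00110000011101
Gen 10 (rule 225): 10010111001110
Gen 11 (rule 26): 01100100111001
Gen 12 (rule 165): 00000100010001

Answer: 00000100010001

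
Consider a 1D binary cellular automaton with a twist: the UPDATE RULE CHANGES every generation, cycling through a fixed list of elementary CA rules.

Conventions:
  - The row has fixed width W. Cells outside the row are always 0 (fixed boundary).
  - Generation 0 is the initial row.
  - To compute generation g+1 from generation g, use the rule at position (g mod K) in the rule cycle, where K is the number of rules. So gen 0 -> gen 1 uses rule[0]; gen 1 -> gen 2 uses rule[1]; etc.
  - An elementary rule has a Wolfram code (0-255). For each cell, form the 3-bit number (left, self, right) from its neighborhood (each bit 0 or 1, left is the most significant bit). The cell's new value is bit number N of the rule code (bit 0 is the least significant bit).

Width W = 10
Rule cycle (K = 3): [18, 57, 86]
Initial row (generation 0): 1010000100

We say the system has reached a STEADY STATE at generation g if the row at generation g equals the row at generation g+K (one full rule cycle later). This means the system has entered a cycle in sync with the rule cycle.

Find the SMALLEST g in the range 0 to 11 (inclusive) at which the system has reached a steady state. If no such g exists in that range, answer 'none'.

Answer: none

Derivation:
Gen 0: 1010000100
Gen 1 (rule 18): 0001001010
Gen 2 (rule 57): 1100100101
Gen 3 (rule 86): 0111111101
Gen 4 (rule 18): 1000000000
Gen 5 (rule 57): 0111111111
Gen 6 (rule 86): 1000000001
Gen 7 (rule 18): 0100000010
Gen 8 (rule 57): 0011111001
Gen 9 (rule 86): 0100001111
Gen 10 (rule 18): 1010010000
Gen 11 (rule 57): 0101001111
Gen 12 (rule 86): 1101110001
Gen 13 (rule 18): 0000001010
Gen 14 (rule 57): 1111100101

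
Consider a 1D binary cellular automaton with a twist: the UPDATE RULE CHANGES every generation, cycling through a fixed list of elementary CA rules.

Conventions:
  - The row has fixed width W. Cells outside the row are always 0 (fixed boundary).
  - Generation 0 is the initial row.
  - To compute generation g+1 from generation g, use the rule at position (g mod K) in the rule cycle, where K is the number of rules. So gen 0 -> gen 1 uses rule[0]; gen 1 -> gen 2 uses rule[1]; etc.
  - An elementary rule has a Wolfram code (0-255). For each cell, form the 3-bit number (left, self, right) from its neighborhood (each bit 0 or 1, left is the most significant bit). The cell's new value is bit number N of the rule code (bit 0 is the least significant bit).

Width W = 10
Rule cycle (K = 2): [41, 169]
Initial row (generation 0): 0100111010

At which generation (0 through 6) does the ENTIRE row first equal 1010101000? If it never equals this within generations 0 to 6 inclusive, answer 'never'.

Gen 0: 0100111010
Gen 1 (rule 41): 0000100100
Gen 2 (rule 169): 1110000001
Gen 3 (rule 41): 1000111100
Gen 4 (rule 169): 0010111001
Gen 5 (rule 41): 1001100000
Gen 6 (rule 169): 0001001111

Answer: never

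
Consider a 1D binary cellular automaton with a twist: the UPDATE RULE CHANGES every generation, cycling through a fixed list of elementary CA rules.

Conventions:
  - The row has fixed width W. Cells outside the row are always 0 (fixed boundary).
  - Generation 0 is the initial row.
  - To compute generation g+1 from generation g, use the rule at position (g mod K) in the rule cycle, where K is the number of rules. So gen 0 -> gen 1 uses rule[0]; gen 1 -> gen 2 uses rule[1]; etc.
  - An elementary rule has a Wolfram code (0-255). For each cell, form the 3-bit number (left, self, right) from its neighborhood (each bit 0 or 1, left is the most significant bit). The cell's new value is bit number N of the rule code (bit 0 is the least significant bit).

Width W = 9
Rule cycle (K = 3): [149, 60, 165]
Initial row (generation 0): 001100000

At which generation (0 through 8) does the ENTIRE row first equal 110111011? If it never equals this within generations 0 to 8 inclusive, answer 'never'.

Gen 0: 001100000
Gen 1 (rule 149): 100011111
Gen 2 (rule 60): 110010000
Gen 3 (rule 165): 000010111
Gen 4 (rule 149): 111010010
Gen 5 (rule 60): 100111011
Gen 6 (rule 165): 100010100
Gen 7 (rule 149): 111010111
Gen 8 (rule 60): 100111100

Answer: never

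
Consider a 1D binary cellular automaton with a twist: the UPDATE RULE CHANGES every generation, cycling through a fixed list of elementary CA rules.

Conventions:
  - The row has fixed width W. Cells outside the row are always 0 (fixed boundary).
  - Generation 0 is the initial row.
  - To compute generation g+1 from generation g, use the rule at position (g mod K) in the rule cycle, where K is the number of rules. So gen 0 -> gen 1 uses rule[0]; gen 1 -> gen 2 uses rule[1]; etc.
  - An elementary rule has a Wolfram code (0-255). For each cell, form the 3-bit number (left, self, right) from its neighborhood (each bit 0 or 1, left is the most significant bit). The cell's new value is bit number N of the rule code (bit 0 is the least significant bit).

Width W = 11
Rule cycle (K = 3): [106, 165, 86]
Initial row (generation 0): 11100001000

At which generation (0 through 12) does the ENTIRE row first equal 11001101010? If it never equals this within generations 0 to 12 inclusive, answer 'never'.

Gen 0: 11100001000
Gen 1 (rule 106): 10100010000
Gen 2 (rule 165): 11101010111
Gen 3 (rule 86): 00101010001
Gen 4 (rule 106): 01010100010
Gen 5 (rule 165): 01111101010
Gen 6 (rule 86): 10000101011
Gen 7 (rule 106): 00001010111
Gen 8 (rule 165): 11101111010
Gen 9 (rule 86): 00100001011
Gen 10 (rule 106): 01000010111
Gen 11 (rule 165): 01011011010
Gen 12 (rule 86): 11001001011

Answer: never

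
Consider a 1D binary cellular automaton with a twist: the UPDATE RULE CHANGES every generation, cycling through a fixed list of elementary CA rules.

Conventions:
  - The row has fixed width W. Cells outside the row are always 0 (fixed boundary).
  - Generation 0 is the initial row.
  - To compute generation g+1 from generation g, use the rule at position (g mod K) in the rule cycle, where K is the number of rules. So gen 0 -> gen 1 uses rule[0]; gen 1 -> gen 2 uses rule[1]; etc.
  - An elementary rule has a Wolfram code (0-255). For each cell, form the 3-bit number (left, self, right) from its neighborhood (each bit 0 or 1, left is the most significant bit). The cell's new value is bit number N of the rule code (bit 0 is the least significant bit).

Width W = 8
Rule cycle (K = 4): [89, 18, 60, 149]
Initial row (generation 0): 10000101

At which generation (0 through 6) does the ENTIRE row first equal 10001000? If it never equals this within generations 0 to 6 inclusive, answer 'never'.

Gen 0: 10000101
Gen 1 (rule 89): 01110000
Gen 2 (rule 18): 10001000
Gen 3 (rule 60): 11001100
Gen 4 (rule 149): 00100011
Gen 5 (rule 89): 10011011
Gen 6 (rule 18): 01100000

Answer: 2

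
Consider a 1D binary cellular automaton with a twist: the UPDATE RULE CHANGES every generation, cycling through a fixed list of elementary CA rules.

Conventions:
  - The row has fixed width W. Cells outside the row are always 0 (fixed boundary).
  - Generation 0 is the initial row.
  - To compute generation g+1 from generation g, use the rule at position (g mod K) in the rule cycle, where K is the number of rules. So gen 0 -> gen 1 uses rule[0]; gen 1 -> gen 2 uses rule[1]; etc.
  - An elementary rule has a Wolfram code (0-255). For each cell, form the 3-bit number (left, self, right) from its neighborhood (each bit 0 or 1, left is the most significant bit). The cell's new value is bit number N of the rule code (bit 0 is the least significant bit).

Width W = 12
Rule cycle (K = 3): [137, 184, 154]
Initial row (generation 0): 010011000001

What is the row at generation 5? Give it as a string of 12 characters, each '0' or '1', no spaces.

Answer: 110100000010

Derivation:
Gen 0: 010011000001
Gen 1 (rule 137): 000010011100
Gen 2 (rule 184): 000001011010
Gen 3 (rule 154): 000010010001
Gen 4 (rule 137): 111000000100
Gen 5 (rule 184): 110100000010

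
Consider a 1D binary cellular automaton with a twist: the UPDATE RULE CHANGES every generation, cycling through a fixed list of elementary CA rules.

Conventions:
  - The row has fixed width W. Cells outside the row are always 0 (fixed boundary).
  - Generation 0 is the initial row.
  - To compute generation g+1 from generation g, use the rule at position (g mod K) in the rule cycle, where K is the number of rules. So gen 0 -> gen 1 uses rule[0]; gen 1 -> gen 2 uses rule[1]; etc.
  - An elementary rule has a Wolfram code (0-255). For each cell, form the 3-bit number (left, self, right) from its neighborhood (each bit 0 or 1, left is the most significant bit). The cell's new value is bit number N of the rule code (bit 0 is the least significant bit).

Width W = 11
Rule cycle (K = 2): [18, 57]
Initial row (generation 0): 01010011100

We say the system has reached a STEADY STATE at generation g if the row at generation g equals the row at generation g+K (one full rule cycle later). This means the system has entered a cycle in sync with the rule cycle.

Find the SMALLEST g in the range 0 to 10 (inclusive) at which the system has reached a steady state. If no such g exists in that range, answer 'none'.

Answer: 5

Derivation:
Gen 0: 01010011100
Gen 1 (rule 18): 10001100010
Gen 2 (rule 57): 01101011001
Gen 3 (rule 18): 10000000110
Gen 4 (rule 57): 01111110101
Gen 5 (rule 18): 10000000000
Gen 6 (rule 57): 01111111111
Gen 7 (rule 18): 10000000000
Gen 8 (rule 57): 01111111111
Gen 9 (rule 18): 10000000000
Gen 10 (rule 57): 01111111111
Gen 11 (rule 18): 10000000000
Gen 12 (rule 57): 01111111111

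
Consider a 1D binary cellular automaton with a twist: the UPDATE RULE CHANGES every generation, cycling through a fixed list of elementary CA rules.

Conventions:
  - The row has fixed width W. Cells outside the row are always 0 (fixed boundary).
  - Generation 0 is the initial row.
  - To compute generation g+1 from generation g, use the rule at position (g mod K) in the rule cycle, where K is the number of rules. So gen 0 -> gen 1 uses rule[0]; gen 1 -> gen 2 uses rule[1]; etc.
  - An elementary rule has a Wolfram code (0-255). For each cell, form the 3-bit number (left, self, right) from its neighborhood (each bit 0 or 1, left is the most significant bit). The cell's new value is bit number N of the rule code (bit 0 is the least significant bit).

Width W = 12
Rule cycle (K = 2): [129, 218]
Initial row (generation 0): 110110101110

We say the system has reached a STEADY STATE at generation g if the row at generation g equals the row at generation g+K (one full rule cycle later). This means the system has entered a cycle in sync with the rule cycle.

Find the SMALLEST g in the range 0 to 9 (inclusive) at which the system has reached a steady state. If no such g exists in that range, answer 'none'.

Answer: 6

Derivation:
Gen 0: 110110101110
Gen 1 (rule 129): 000000000100
Gen 2 (rule 218): 000000001010
Gen 3 (rule 129): 111111100000
Gen 4 (rule 218): 111111110000
Gen 5 (rule 129): 011111100111
Gen 6 (rule 218): 111111111111
Gen 7 (rule 129): 011111111110
Gen 8 (rule 218): 111111111111
Gen 9 (rule 129): 011111111110
Gen 10 (rule 218): 111111111111
Gen 11 (rule 129): 011111111110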